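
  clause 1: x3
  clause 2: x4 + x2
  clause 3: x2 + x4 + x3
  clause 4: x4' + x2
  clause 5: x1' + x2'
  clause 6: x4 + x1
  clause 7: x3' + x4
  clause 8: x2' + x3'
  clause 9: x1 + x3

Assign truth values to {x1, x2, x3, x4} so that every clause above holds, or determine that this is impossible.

Unit clause (x3) forces x3 = 1.
Unit clause (x4) forces x4 = 1.
Unit clause (x2) forces x2 = 1.
But (x2') is also a unit clause — contradiction.

UNSATISFIABLE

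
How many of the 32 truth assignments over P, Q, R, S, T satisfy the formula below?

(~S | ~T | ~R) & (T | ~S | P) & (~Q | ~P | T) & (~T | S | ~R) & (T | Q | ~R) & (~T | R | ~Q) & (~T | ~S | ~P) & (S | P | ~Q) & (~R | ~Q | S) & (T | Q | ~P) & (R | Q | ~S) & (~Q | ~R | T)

3

There are 2^5 = 32 truth assignments over (P, Q, R, S, T).
Split on S. With S = 1, the clauses containing S are satisfied and ~S drops from the rest; 0 of the 2^4 = 16 assignments to the other variables satisfy what remains.
With S = 0, by the same count on the reduced clause set, 3 assignments work.
Total: 0 + 3 = 3.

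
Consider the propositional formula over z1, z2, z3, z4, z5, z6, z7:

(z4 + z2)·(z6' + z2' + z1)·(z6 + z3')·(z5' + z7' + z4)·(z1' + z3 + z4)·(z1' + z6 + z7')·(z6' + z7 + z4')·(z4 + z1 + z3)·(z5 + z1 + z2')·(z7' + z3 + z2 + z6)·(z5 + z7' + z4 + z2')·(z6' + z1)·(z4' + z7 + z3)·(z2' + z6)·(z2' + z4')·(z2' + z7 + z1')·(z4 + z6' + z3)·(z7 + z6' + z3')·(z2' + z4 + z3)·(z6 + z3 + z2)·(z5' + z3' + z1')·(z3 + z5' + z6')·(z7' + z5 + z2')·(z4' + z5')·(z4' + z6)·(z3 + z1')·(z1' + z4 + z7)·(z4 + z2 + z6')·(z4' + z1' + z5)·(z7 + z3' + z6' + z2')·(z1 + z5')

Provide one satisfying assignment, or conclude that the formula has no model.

Branch on z4: set z4 = 1.
From the singleton clause (z2'), z2 = 0.
From the singleton clause (z5'), z5 = 0.
From the singleton clause (z6), z6 = 1.
From the singleton clause (z7), z7 = 1.
From the singleton clause (z1), z1 = 1.
But (z1') is also a unit clause — contradiction.
That branch fails; take z4 = 0 instead.
From the singleton clause (z2), z2 = 1.
From the singleton clause (z6), z6 = 1.
From the singleton clause (z1), z1 = 1.
From the singleton clause (z3), z3 = 1.
From the singleton clause (z7), z7 = 1.
From the singleton clause (z5'), z5 = 0.
But (z5) is also a unit clause — contradiction.
Either choice for z4 ends in contradiction.

UNSATISFIABLE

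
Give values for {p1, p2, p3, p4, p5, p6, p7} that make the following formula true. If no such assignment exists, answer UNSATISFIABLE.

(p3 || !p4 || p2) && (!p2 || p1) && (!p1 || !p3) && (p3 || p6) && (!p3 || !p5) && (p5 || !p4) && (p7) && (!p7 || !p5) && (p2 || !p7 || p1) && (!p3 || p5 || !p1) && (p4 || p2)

From the singleton clause (p7), p7 = true.
From the singleton clause (!p5), p5 = false.
From the singleton clause (!p4), p4 = false.
From the singleton clause (p2), p2 = true.
From the singleton clause (p1), p1 = true.
From the singleton clause (!p3), p3 = false.
From the singleton clause (p6), p6 = true.
All clauses are satisfied.

p1: true,  p2: true,  p3: false,  p4: false,  p5: false,  p6: true,  p7: true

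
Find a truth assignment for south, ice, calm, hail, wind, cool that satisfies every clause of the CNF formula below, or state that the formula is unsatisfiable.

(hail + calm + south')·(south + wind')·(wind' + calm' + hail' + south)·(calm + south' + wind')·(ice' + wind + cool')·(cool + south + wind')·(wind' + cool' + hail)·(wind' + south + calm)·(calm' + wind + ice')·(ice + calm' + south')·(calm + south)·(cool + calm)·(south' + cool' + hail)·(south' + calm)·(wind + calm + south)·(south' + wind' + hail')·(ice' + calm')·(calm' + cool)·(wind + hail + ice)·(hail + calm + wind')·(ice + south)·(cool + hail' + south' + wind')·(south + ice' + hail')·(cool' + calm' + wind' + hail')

Case south = 1:
(calm) alone gives calm = 1.
(ice) alone gives ice = 1.
That conflicts with the unit clause (ice').
So south must be the other value — set south = 0.
(wind') alone gives wind = 0.
(calm) alone gives calm = 1.
(ice') alone gives ice = 0.
That conflicts with the unit clause (ice).
Either choice for south ends in contradiction.

UNSATISFIABLE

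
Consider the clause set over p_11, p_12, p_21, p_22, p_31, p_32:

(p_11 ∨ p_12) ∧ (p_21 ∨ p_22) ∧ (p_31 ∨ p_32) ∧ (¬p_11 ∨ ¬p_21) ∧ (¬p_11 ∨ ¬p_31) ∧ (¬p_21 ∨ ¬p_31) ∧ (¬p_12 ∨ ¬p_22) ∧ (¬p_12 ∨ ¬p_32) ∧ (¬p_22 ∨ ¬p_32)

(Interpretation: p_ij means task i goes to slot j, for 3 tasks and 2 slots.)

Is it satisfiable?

Suppose p_11 = True.
The clause (¬p_21) is unit, so p_21 = False.
The clause (p_22) is unit, so p_22 = True.
The clause (¬p_31) is unit, so p_31 = False.
The clause (p_32) is unit, so p_32 = True.
But (¬p_32) is also a unit clause — contradiction.
Backtrack on p_11: now try p_11 = False.
The clause (p_12) is unit, so p_12 = True.
The clause (¬p_22) is unit, so p_22 = False.
The clause (p_21) is unit, so p_21 = True.
The clause (¬p_31) is unit, so p_31 = False.
The clause (p_32) is unit, so p_32 = True.
But (¬p_32) is also a unit clause — contradiction.
Both values of p_11 lead to a conflict.
No assignment satisfies every clause.

Unsatisfiable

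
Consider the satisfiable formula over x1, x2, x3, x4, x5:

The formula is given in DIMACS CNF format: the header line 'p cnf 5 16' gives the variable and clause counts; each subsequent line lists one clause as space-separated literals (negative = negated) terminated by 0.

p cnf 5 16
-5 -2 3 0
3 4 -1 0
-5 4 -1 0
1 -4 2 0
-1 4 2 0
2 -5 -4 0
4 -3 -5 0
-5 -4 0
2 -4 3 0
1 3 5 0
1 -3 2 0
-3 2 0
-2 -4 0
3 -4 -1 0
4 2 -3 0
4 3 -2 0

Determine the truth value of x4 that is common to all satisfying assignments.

Suppose x4 = True.
From the singleton clause (¬x5), x5 = False.
From the singleton clause (¬x2), x2 = False.
From the singleton clause (x1), x1 = True.
From the singleton clause (x3), x3 = True.
But (¬x3) is also a unit clause — contradiction.
So every satisfying assignment has x4 = False.

False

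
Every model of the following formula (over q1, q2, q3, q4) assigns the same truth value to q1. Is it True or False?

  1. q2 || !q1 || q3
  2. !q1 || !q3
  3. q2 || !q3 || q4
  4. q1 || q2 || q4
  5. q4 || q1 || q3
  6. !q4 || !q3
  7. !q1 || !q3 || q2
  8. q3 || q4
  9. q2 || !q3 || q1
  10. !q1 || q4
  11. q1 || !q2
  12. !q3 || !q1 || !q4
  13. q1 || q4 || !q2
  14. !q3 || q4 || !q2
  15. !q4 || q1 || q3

True

Suppose q1 = false.
(!q2) alone gives q2 = false.
(q4) alone gives q4 = true.
(!q3) alone gives q3 = false.
That conflicts with the unit clause (q3).
So every satisfying assignment has q1 = True.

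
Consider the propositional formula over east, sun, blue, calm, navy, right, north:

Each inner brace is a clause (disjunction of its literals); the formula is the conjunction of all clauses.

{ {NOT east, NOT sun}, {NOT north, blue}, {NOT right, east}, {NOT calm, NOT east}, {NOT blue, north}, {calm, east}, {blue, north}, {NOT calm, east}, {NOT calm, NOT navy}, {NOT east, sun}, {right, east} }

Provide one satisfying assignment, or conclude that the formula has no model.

Suppose east = false.
Unit clause (NOT right) forces right = false.
But (right) is also a unit clause — contradiction.
So east must be the other value — set east = true.
Unit clause (NOT sun) forces sun = false.
But (sun) is also a unit clause — contradiction.
Both values of east lead to a conflict.

UNSATISFIABLE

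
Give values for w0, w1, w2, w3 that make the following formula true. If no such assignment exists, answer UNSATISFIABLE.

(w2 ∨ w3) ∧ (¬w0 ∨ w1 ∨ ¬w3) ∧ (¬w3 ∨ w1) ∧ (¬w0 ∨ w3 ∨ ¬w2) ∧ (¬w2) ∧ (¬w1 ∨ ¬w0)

w0 ↦ False,  w1 ↦ True,  w2 ↦ False,  w3 ↦ True

From the singleton clause (¬w2), w2 = False.
From the singleton clause (w3), w3 = True.
From the singleton clause (w1), w1 = True.
From the singleton clause (¬w0), w0 = False.
Every clause now holds.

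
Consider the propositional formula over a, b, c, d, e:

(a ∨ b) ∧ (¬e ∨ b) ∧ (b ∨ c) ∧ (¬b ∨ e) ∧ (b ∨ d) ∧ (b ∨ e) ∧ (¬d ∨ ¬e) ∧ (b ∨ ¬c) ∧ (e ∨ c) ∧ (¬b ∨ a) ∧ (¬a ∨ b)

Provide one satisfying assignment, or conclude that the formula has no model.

a ↦ True, b ↦ True, c ↦ False, d ↦ False, e ↦ True

Case a = True:
From the singleton clause (b), b = True.
From the singleton clause (e), e = True.
From the singleton clause (¬d), d = False.
Every clause is now satisfied; c is unconstrained.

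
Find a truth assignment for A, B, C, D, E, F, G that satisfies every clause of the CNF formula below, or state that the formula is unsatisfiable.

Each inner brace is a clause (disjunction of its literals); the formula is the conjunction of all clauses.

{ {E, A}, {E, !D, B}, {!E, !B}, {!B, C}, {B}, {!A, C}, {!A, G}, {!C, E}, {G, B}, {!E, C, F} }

Unit clause (B) forces B = true.
Unit clause (!E) forces E = false.
Unit clause (A) forces A = true.
Unit clause (C) forces C = true.
Now (!C) is unsatisfied and unit — conflict.

UNSATISFIABLE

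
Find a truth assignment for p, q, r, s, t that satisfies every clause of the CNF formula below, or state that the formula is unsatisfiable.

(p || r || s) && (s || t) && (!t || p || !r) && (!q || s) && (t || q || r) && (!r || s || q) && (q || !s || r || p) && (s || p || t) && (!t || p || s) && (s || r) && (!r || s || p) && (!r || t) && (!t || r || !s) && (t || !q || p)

p: true, q: true, r: true, s: true, t: true

Try s = true.
Try r = true.
Unit clause (t) forces t = true.
Unit clause (p) forces p = true.
Every clause is now satisfied; q is unconstrained.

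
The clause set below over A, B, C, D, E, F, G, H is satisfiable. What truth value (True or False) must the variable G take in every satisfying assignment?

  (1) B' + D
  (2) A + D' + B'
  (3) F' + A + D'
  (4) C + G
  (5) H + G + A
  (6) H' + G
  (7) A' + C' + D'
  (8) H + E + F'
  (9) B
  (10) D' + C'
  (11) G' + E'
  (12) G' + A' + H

Suppose G = 0.
The clause (C) is unit, so C = 1.
The clause (H') is unit, so H = 0.
The clause (A) is unit, so A = 1.
The clause (D') is unit, so D = 0.
The clause (B') is unit, so B = 0.
That conflicts with the unit clause (B).
So every satisfying assignment has G = True.

True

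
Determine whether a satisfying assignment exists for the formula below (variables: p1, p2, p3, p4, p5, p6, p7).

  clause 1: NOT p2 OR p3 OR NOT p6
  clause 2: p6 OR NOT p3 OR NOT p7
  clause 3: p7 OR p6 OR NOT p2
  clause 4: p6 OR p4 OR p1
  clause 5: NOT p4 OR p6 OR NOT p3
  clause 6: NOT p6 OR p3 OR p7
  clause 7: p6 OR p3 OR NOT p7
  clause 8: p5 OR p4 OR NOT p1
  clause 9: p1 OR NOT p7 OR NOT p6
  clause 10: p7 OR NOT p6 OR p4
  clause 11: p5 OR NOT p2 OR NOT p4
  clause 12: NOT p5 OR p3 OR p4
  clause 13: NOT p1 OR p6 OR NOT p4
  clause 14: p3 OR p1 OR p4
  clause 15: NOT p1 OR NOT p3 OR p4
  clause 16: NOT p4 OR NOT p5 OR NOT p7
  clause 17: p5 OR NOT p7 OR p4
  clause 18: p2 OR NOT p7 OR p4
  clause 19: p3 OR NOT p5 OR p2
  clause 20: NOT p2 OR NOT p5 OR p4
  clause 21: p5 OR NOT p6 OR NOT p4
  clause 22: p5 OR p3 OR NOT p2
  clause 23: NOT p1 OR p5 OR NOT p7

Yes, satisfiable

Case p2 = true:
Case p3 = true:
Case p6 = true:
Case p1 = false:
Unit clause (NOT p7) forces p7 = false.
Unit clause (p4) forces p4 = true.
Unit clause (p5) forces p5 = true.
Every clause now holds.
A satisfying assignment: p1 ↦ false; p2 ↦ true; p3 ↦ true; p4 ↦ true; p5 ↦ true; p6 ↦ true; p7 ↦ false.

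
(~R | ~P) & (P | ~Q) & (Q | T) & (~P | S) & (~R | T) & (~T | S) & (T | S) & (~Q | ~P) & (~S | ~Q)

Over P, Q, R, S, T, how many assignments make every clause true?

There are 2^5 = 32 truth assignments over (P, Q, R, S, T).
Split on P. With P = 1, the clauses containing P are satisfied and ~P drops from the rest; 1 of the 2^4 = 16 assignments to the other variables satisfy what remains.
With P = 0, by the same count on the reduced clause set, 2 assignments work.
(One model: P=F, Q=F, R=F, S=T, T=T.)
Total: 1 + 2 = 3.

3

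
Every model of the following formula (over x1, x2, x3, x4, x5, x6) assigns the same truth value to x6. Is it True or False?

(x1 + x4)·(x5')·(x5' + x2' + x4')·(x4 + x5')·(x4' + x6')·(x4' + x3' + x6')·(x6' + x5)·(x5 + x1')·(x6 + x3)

Suppose x6 = 1.
(x5') alone gives x5 = 0.
Now (x5) is unsatisfied and unit — conflict.
So every satisfying assignment has x6 = False.

False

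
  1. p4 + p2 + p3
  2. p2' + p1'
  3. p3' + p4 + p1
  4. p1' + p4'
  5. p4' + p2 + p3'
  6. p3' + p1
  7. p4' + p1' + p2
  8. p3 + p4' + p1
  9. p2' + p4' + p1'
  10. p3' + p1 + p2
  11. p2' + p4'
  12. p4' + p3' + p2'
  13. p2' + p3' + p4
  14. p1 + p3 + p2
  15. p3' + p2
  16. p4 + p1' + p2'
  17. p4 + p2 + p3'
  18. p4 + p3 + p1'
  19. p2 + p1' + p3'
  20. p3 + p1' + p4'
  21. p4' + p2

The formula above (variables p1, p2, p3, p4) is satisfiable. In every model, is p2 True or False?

True

Suppose p2 = 0.
The clause (p3') is unit, so p3 = 0.
The clause (p4) is unit, so p4 = 1.
That conflicts with the unit clause (p4').
So every satisfying assignment has p2 = True.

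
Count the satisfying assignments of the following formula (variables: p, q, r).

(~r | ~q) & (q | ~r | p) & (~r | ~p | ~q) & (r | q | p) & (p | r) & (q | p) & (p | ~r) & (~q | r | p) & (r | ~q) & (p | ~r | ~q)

There are 2^3 = 8 truth assignments over (p, q, r).
Check each against the 10 clauses (columns in the order p, q, r):
  F F F  ✗ fails (r | q | p)
  F F T  ✗ fails (q | ~r | p)
  F T F  ✗ fails (p | r)
  F T T  ✗ fails (~r | ~q)
  T F F  ✓ satisfies all
  T F T  ✓ satisfies all
  T T F  ✗ fails (r | ~q)
  T T T  ✗ fails (~r | ~q)
2 of the 8 rows are models.

2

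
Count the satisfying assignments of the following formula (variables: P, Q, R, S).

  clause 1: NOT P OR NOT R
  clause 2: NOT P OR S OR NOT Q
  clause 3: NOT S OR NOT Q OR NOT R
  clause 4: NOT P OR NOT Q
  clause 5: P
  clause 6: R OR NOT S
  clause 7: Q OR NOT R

There are 2^4 = 16 truth assignments over (P, Q, R, S).
Check each against the 7 clauses (columns in the order P, Q, R, S):
  F F F F  ✗ fails (P)
  F F F T  ✗ fails (P)
  F F T F  ✗ fails (P)
  F F T T  ✗ fails (P)
  F T F F  ✗ fails (P)
  F T F T  ✗ fails (P)
  F T T F  ✗ fails (P)
  F T T T  ✗ fails (NOT S OR NOT Q OR NOT R)
  T F F F  ✓ satisfies all
  T F F T  ✗ fails (R OR NOT S)
  T F T F  ✗ fails (NOT P OR NOT R)
  T F T T  ✗ fails (NOT P OR NOT R)
  T T F F  ✗ fails (NOT P OR S OR NOT Q)
  T T F T  ✗ fails (NOT P OR NOT Q)
  T T T F  ✗ fails (NOT P OR NOT R)
  T T T T  ✗ fails (NOT P OR NOT R)
1 of the 16 rows is a model.

1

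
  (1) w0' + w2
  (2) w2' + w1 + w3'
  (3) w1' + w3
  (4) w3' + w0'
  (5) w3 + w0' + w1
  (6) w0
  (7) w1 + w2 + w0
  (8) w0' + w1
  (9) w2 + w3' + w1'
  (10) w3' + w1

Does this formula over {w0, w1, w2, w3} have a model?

Unsatisfiable

Unit clause (w0) forces w0 = 1.
Unit clause (w2) forces w2 = 1.
Unit clause (w3') forces w3 = 0.
Unit clause (w1') forces w1 = 0.
Now (w1) is unsatisfied and unit — conflict.
No assignment satisfies every clause.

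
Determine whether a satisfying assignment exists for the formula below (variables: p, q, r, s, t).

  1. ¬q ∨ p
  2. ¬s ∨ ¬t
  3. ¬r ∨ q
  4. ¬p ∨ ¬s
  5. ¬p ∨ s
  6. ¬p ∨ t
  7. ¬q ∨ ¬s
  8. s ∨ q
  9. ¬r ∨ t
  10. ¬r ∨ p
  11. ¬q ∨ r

Branch on q: set q = False.
(¬r) alone gives r = False.
(s) alone gives s = True.
(¬t) alone gives t = False.
(¬p) alone gives p = False.
All clauses are satisfied.
A satisfying assignment: p=False,  q=False,  r=False,  s=True,  t=False.

Yes, satisfiable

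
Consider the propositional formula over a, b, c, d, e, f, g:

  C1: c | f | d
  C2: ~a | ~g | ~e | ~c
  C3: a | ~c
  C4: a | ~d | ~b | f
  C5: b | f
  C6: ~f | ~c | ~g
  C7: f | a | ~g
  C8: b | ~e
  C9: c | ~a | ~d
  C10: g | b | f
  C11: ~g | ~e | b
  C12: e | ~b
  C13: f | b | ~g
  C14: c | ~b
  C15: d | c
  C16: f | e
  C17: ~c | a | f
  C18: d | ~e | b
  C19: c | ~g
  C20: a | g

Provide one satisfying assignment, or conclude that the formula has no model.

Try a = 1.
Try b = 1.
From the singleton clause (e), e = 1.
From the singleton clause (c), c = 1.
From the singleton clause (~g), g = 0.
All clauses hold; d, f can take either value.

a ↦ 1, b ↦ 1, c ↦ 1, d ↦ 0, e ↦ 1, f ↦ 1, g ↦ 0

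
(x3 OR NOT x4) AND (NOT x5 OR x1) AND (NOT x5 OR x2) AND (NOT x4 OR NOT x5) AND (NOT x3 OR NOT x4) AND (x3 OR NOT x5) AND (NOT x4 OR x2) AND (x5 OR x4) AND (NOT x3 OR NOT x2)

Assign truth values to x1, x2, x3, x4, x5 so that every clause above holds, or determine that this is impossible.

UNSATISFIABLE

Branch on x3: set x3 = true.
Unit clause (NOT x4) forces x4 = false.
Unit clause (x5) forces x5 = true.
Unit clause (x1) forces x1 = true.
Unit clause (x2) forces x2 = true.
But (NOT x2) is also a unit clause — contradiction.
So x3 must be the other value — set x3 = false.
Unit clause (NOT x4) forces x4 = false.
Unit clause (NOT x5) forces x5 = false.
But (x5) is also a unit clause — contradiction.
Neither x3 = true nor x3 = false works.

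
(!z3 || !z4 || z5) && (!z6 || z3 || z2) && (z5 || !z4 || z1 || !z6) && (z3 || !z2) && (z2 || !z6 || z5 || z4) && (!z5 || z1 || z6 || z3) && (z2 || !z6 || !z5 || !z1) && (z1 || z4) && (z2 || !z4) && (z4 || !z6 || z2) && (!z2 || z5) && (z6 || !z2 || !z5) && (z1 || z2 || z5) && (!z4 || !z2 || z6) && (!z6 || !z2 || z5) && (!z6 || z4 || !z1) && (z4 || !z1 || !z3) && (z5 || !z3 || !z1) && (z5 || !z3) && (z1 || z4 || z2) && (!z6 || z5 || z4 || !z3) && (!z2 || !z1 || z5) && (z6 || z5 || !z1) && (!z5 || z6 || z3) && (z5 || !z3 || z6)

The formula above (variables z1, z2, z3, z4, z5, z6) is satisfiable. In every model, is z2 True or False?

True

Suppose z2 = false.
(!z4) alone gives z4 = false.
(z1) alone gives z1 = true.
(!z6) alone gives z6 = false.
(!z3) alone gives z3 = false.
(z5) alone gives z5 = true.
Now (!z5) is unsatisfied and unit — conflict.
So every satisfying assignment has z2 = True.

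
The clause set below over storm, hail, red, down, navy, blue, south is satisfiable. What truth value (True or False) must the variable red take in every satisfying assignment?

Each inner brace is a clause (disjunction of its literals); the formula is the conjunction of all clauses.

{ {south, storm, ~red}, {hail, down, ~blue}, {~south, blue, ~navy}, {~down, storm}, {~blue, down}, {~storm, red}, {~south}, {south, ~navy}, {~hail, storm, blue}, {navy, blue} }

True

Suppose red = 0.
Unit clause (~storm) forces storm = 0.
Unit clause (~down) forces down = 0.
Unit clause (~blue) forces blue = 0.
Unit clause (~south) forces south = 0.
Unit clause (~navy) forces navy = 0.
Now (navy) is unsatisfied and unit — conflict.
So every satisfying assignment has red = True.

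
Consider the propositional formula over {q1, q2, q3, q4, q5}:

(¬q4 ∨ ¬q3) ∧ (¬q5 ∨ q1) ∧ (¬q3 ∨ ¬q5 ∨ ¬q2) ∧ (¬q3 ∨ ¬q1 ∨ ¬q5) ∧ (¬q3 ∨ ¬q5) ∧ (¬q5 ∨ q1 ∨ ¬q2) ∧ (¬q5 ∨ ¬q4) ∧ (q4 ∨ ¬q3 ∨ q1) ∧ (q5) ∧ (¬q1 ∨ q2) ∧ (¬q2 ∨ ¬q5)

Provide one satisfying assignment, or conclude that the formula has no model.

Unit clause (q5) forces q5 = True.
Unit clause (q1) forces q1 = True.
Unit clause (¬q3) forces q3 = False.
Unit clause (¬q4) forces q4 = False.
Unit clause (q2) forces q2 = True.
Now (¬q2) is unsatisfied and unit — conflict.

UNSATISFIABLE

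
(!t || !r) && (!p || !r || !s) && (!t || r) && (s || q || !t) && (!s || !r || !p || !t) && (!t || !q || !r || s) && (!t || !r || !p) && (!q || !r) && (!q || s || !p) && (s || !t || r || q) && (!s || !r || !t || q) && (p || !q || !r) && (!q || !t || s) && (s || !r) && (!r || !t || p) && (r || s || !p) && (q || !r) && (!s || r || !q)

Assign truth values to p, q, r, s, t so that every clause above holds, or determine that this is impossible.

Suppose t = false.
Suppose q = false.
The clause (!r) is unit, so r = false.
Suppose s = false.
The clause (!p) is unit, so p = false.
This assignment satisfies each clause.

p ↦ false,  q ↦ false,  r ↦ false,  s ↦ false,  t ↦ false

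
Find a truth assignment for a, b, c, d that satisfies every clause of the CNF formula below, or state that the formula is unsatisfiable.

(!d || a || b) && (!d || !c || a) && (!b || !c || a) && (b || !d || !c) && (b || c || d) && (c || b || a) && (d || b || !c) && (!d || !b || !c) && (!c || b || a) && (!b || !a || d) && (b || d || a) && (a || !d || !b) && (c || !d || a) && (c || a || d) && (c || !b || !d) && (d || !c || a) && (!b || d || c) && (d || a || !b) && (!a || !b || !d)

Branch on d: set d = true.
Branch on a: set a = true.
The clause (!b) is unit, so b = false.
The clause (!c) is unit, so c = false.
Every clause now holds.

a=true,  b=false,  c=false,  d=true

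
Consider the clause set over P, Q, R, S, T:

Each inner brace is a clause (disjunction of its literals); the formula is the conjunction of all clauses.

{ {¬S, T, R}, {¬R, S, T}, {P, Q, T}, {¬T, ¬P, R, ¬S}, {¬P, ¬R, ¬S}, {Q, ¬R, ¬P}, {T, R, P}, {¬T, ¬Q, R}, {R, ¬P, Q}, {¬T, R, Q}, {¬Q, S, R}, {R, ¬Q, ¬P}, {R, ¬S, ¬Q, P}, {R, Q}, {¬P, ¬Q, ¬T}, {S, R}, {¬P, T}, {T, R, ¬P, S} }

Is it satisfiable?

Case R = True:
Case S = True:
From the singleton clause (¬P), P = False.
Case Q = True:
All clauses hold; T can take either value.
A satisfying assignment: P ↦ False; Q ↦ True; R ↦ True; S ↦ True; T ↦ False.

Yes, satisfiable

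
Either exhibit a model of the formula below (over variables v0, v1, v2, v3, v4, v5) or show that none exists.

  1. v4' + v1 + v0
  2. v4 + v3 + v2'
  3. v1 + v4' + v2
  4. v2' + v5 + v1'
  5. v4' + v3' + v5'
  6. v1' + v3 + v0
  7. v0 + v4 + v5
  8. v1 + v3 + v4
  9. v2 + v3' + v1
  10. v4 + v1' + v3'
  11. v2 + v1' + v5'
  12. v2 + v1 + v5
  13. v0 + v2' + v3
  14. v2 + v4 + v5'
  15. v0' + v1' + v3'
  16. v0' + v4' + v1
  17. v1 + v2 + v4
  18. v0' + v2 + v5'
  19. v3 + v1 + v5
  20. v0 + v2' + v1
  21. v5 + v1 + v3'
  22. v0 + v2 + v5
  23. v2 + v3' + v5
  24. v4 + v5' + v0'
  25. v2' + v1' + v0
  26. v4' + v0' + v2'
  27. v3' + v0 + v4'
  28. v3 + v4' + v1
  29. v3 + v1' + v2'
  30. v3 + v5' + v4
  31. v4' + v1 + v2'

v0=1; v1=1; v2=0; v3=0; v4=1; v5=0

Try v4 = 1.
Try v1 = 1.
Try v2 = 0.
(v5') alone gives v5 = 0.
(v0) alone gives v0 = 1.
(v3') alone gives v3 = 0.
Every clause now holds.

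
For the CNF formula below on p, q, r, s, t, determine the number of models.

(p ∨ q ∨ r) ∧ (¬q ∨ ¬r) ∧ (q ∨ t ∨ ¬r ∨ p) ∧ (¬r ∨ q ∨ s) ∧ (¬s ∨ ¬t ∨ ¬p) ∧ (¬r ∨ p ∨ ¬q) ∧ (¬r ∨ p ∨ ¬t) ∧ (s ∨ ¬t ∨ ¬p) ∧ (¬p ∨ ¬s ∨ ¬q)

8

There are 2^5 = 32 truth assignments over (p, q, r, s, t).
Split on r. With r = True, the clauses containing r are satisfied and ¬r drops from the rest; 1 of the 2^4 = 16 assignments to the other variables satisfy what remains.
With r = False, by the same count on the reduced clause set, 7 assignments work.
Total: 1 + 7 = 8.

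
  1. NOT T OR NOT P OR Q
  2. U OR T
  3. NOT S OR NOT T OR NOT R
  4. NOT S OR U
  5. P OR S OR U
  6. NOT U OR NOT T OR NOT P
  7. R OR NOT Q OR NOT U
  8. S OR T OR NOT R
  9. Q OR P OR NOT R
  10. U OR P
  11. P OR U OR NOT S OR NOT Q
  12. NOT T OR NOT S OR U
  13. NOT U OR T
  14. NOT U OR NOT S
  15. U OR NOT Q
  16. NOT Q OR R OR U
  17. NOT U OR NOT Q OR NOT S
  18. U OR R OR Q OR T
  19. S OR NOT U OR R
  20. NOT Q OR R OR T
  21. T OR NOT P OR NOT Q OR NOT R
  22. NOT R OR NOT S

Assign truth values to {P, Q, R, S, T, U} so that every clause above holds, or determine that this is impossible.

P=false; Q=true; R=true; S=false; T=true; U=true

Branch on U: set U = true.
From the singleton clause (T), T = true.
From the singleton clause (NOT P), P = false.
From the singleton clause (NOT S), S = false.
From the singleton clause (R), R = true.
From the singleton clause (Q), Q = true.
All clauses are satisfied.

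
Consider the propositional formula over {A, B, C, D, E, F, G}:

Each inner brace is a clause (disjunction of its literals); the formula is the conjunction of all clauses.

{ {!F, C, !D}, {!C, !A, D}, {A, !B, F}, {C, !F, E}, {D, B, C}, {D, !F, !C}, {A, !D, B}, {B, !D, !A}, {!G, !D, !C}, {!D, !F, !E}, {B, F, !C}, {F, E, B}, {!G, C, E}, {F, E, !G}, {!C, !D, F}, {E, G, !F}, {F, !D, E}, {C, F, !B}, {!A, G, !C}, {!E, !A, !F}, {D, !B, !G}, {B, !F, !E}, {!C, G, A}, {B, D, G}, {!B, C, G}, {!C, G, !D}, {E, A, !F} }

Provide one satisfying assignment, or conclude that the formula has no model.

Suppose F = false.
Suppose A = true.
Suppose C = false.
Unit clause (!B) forces B = false.
Unit clause (D) forces D = true.
Now (!D) is unsatisfied and unit — conflict.
That branch fails; take C = true instead.
Unit clause (D) forces D = true.
Now (!D) is unsatisfied and unit — conflict.
Either choice for C ends in contradiction.
That branch fails; take A = false instead.
Unit clause (!B) forces B = false.
Unit clause (!D) forces D = false.
Unit clause (C) forces C = true.
Now (!C) is unsatisfied and unit — conflict.
Either choice for A ends in contradiction.
That branch fails; take F = true instead.
Suppose C = true.
Unit clause (D) forces D = true.
Unit clause (!G) forces G = false.
Now (G) is unsatisfied and unit — conflict.
That branch fails; take C = false instead.
Unit clause (!D) forces D = false.
Unit clause (E) forces E = true.
Unit clause (B) forces B = true.
Unit clause (!A) forces A = false.
Unit clause (!G) forces G = false.
Now (G) is unsatisfied and unit — conflict.
Either choice for C ends in contradiction.
Either choice for F ends in contradiction.

UNSATISFIABLE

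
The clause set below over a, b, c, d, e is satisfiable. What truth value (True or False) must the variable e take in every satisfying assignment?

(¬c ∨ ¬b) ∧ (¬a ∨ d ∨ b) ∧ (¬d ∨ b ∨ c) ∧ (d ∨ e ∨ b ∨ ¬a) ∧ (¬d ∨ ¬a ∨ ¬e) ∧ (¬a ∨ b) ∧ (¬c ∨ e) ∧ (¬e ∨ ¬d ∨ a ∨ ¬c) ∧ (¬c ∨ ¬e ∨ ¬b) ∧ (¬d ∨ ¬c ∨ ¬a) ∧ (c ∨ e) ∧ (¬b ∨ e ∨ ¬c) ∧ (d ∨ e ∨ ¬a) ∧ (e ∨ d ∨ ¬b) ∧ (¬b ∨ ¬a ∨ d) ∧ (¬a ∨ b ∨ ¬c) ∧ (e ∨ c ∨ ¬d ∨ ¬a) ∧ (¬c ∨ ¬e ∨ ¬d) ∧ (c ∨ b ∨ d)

True

Suppose e = False.
Unit clause (¬c) forces c = False.
But (c) is also a unit clause — contradiction.
So every satisfying assignment has e = True.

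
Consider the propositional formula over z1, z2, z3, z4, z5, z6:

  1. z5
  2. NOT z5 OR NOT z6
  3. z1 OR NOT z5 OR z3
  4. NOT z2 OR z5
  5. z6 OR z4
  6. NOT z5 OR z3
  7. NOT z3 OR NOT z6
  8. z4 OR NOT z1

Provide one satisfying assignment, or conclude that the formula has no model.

z1=false,  z2=false,  z3=true,  z4=true,  z5=true,  z6=false

Unit clause (z5) forces z5 = true.
Unit clause (NOT z6) forces z6 = false.
Unit clause (z4) forces z4 = true.
Unit clause (z3) forces z3 = true.
No clause remains; z1, z2 are free.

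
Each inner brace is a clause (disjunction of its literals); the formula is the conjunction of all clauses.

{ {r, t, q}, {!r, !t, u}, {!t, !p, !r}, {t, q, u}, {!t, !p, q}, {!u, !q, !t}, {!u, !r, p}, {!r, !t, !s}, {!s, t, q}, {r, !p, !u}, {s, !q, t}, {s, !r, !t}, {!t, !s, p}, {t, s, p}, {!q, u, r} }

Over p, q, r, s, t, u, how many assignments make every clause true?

7

There are 2^6 = 64 truth assignments over (p, q, r, s, t, u).
Split on s. With s = true, the clauses containing s are satisfied and !s drops from the rest; 4 of the 2^5 = 32 assignments to the other variables satisfy what remains.
With s = false, by the same count on the reduced clause set, 3 assignments work.
(One model: p=F, q=F, r=F, s=F, t=T, u=F.)
Total: 4 + 3 = 7.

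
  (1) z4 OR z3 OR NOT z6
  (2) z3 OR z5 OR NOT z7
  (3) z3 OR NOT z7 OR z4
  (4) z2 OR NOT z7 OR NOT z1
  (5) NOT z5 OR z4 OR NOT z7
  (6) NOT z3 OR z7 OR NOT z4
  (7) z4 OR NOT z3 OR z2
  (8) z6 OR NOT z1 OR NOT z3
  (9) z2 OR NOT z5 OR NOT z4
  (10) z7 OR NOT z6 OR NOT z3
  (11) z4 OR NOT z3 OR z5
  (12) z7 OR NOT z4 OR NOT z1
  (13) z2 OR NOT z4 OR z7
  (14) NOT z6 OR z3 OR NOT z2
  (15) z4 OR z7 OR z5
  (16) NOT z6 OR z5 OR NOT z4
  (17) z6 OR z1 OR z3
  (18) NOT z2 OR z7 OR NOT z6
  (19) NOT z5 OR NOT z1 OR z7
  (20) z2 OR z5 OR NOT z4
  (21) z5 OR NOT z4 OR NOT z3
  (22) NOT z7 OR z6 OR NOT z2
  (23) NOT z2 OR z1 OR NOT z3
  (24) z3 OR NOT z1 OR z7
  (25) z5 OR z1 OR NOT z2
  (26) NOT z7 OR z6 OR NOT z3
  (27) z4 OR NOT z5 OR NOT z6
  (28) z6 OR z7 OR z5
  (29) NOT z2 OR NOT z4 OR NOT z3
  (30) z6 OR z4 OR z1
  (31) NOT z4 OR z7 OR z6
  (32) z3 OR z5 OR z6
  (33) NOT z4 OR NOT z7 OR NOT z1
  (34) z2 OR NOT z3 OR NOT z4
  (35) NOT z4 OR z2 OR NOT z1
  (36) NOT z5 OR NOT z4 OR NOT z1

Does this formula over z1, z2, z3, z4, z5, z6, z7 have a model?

No, unsatisfiable

Try z4 = true.
Try z3 = false.
Try z5 = true.
Unit clause (z2) forces z2 = true.
Unit clause (NOT z6) forces z6 = false.
Unit clause (z1) forces z1 = true.
Now (NOT z1) is unsatisfied and unit — conflict.
Undo z5 and try z5 = false.
Unit clause (NOT z7) forces z7 = false.
Unit clause (NOT z1) forces z1 = false.
Unit clause (z2) forces z2 = true.
Now (NOT z2) is unsatisfied and unit — conflict.
Neither z5 = true nor z5 = false works.
Undo z3 and try z3 = true.
Unit clause (z7) forces z7 = true.
Unit clause (z5) forces z5 = true.
Unit clause (z2) forces z2 = true.
Now (NOT z2) is unsatisfied and unit — conflict.
Neither z3 = true nor z3 = false works.
Undo z4 and try z4 = false.
Try z3 = true.
Unit clause (z2) forces z2 = true.
Unit clause (z5) forces z5 = true.
Unit clause (NOT z7) forces z7 = false.
Unit clause (NOT z6) forces z6 = false.
Unit clause (NOT z1) forces z1 = false.
Now (z1) is unsatisfied and unit — conflict.
Undo z3 and try z3 = false.
Unit clause (NOT z6) forces z6 = false.
Unit clause (NOT z7) forces z7 = false.
Unit clause (z5) forces z5 = true.
Unit clause (z1) forces z1 = true.
Now (NOT z1) is unsatisfied and unit — conflict.
Neither z3 = true nor z3 = false works.
Neither z4 = true nor z4 = false works.
No assignment satisfies every clause.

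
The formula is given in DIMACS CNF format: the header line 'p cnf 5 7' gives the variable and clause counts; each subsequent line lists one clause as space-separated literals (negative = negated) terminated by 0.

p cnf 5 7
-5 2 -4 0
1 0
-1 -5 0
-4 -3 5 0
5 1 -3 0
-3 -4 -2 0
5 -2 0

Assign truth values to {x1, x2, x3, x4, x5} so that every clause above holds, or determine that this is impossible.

x1 ↦ True; x2 ↦ False; x3 ↦ True; x4 ↦ False; x5 ↦ False

Unit clause (x1) forces x1 = True.
Unit clause (¬x5) forces x5 = False.
Unit clause (¬x2) forces x2 = False.
Branch on x4: set x4 = False.
All clauses hold; x3 can take either value.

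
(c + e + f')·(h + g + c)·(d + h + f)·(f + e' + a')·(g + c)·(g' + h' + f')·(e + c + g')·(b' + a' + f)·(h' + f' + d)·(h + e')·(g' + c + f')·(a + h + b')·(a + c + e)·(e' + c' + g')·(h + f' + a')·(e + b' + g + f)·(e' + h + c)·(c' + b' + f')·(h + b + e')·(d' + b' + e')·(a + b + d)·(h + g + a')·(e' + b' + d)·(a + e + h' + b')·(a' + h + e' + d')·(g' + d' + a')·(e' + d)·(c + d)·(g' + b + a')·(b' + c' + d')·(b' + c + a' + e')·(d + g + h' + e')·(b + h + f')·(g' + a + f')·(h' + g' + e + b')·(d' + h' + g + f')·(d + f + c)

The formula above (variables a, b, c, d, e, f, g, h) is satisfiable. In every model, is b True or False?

False

Suppose b = 1.
Try g = 1.
Try h = 0.
From the singleton clause (e'), e = 0.
From the singleton clause (c), c = 1.
From the singleton clause (a), a = 1.
From the singleton clause (f), f = 1.
That conflicts with the unit clause (f').
Backtrack on h: now try h = 1.
From the singleton clause (f'), f = 0.
From the singleton clause (a'), a = 0.
From the singleton clause (e), e = 1.
From the singleton clause (c'), c = 0.
From the singleton clause (d'), d = 0.
That conflicts with the unit clause (d).
Both values of h lead to a conflict.
Backtrack on g: now try g = 0.
From the singleton clause (c), c = 1.
From the singleton clause (f'), f = 0.
From the singleton clause (a'), a = 0.
From the singleton clause (h), h = 1.
From the singleton clause (e), e = 1.
From the singleton clause (d'), d = 0.
That conflicts with the unit clause (d).
Both values of g lead to a conflict.
So every satisfying assignment has b = False.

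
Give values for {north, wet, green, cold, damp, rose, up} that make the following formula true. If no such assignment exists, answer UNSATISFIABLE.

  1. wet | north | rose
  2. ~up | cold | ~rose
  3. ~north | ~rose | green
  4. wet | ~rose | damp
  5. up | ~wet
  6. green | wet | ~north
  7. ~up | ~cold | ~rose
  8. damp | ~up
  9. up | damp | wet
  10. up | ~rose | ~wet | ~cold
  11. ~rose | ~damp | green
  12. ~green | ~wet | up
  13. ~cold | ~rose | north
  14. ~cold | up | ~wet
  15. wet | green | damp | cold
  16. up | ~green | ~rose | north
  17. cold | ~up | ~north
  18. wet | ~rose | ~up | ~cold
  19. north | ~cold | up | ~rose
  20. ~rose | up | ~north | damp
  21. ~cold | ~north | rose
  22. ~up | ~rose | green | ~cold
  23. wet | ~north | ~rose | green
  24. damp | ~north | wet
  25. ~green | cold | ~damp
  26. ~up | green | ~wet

north=1,  wet=0,  green=1,  cold=1,  damp=1,  rose=1,  up=0

Try up = 0.
Unit clause (~wet) forces wet = 0.
Unit clause (damp) forces damp = 1.
Try north = 1.
Unit clause (green) forces green = 1.
Unit clause (cold) forces cold = 1.
Unit clause (rose) forces rose = 1.
Every clause now holds.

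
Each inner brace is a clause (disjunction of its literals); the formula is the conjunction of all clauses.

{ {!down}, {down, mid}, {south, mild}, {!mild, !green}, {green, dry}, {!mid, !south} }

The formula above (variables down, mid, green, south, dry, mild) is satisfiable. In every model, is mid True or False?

True

Suppose mid = false.
(!down) alone gives down = false.
Now (down) is unsatisfied and unit — conflict.
So every satisfying assignment has mid = True.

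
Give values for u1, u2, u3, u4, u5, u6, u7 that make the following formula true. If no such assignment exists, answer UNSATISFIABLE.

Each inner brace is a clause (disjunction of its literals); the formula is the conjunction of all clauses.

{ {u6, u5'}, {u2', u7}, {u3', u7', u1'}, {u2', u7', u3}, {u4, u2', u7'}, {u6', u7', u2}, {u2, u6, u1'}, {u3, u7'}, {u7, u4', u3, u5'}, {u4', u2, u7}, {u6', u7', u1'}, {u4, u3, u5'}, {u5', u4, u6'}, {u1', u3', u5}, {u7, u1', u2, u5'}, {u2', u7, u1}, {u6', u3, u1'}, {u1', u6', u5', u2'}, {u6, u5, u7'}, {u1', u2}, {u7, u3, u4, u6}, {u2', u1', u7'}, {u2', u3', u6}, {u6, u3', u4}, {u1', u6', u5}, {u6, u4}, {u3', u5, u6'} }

Try u6 = 1.
Try u2 = 0.
From the singleton clause (u7'), u7 = 0.
From the singleton clause (u4'), u4 = 0.
From the singleton clause (u5'), u5 = 0.
From the singleton clause (u1'), u1 = 0.
From the singleton clause (u3'), u3 = 0.
Every clause now holds.

u1=0, u2=0, u3=0, u4=0, u5=0, u6=1, u7=0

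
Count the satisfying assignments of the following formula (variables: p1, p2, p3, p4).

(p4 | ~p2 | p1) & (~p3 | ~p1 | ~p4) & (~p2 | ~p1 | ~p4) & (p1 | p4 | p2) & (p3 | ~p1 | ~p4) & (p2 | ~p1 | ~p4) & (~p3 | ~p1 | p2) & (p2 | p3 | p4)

6

There are 2^4 = 16 truth assignments over (p1, p2, p3, p4).
Split on p3. With p3 = 1, the clauses containing p3 are satisfied and ~p3 drops from the rest; 3 of the 2^3 = 8 assignments to the other variables satisfy what remains.
With p3 = 0, by the same count on the reduced clause set, 3 assignments work.
(One model: p1=F, p2=F, p3=F, p4=T.)
Total: 3 + 3 = 6.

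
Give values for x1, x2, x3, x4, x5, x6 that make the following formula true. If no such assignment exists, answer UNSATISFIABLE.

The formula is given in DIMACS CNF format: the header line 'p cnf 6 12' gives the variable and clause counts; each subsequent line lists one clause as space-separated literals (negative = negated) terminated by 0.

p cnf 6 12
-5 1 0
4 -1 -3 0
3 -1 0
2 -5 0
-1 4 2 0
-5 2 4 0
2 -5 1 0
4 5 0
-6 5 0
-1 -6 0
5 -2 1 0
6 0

The clause (x6) is unit, so x6 = True.
The clause (x5) is unit, so x5 = True.
The clause (x1) is unit, so x1 = True.
That conflicts with the unit clause (¬x1).

UNSATISFIABLE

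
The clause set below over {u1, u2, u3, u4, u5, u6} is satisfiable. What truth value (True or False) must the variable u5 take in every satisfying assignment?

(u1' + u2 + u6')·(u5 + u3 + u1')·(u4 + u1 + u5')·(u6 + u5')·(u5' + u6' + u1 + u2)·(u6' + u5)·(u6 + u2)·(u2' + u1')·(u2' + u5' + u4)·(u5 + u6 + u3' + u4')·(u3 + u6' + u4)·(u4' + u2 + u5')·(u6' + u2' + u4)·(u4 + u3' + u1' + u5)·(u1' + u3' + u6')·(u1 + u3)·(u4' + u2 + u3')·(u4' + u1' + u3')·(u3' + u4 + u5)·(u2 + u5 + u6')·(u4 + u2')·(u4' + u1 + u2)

Suppose u5 = 0.
The clause (u6') is unit, so u6 = 0.
The clause (u2) is unit, so u2 = 1.
The clause (u1') is unit, so u1 = 0.
The clause (u3) is unit, so u3 = 1.
The clause (u4') is unit, so u4 = 0.
But (u4) is also a unit clause — contradiction.
So every satisfying assignment has u5 = True.

True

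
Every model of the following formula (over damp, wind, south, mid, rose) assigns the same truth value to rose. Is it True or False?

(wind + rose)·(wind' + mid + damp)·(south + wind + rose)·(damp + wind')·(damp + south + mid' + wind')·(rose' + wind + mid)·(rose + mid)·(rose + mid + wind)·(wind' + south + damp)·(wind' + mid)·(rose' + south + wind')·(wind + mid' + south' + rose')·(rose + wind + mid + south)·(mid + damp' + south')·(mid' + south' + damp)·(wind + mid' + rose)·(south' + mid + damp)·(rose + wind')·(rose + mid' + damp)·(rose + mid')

Suppose rose = 0.
(wind) alone gives wind = 1.
That conflicts with the unit clause (wind').
So every satisfying assignment has rose = True.

True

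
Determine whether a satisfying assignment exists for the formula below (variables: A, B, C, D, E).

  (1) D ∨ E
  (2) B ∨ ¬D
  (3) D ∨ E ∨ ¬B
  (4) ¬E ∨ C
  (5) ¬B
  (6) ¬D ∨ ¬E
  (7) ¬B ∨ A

Yes

The clause (¬B) is unit, so B = False.
The clause (¬D) is unit, so D = False.
The clause (E) is unit, so E = True.
The clause (C) is unit, so C = True.
No clause remains; A is free.
A satisfying assignment: A: False; B: False; C: True; D: False; E: True.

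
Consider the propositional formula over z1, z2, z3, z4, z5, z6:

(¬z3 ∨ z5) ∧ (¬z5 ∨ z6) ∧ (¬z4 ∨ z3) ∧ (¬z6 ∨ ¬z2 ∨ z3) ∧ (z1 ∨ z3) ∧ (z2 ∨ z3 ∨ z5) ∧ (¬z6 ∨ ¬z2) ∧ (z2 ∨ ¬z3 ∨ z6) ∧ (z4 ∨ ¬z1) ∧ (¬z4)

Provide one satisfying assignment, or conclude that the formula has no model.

From the singleton clause (¬z4), z4 = False.
From the singleton clause (¬z1), z1 = False.
From the singleton clause (z3), z3 = True.
From the singleton clause (z5), z5 = True.
From the singleton clause (z6), z6 = True.
From the singleton clause (¬z2), z2 = False.
All clauses are satisfied.

z1=False; z2=False; z3=True; z4=False; z5=True; z6=True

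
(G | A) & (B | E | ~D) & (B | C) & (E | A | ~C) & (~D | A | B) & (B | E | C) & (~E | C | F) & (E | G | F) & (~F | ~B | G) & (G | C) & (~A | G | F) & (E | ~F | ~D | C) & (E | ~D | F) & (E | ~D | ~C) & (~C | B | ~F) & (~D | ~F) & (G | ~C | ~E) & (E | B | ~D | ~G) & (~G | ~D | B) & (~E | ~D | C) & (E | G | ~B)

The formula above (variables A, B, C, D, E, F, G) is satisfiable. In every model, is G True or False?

True

Suppose G = 0.
From the singleton clause (A), A = 1.
From the singleton clause (C), C = 1.
From the singleton clause (F), F = 1.
From the singleton clause (~B), B = 0.
Now (B) is unsatisfied and unit — conflict.
So every satisfying assignment has G = True.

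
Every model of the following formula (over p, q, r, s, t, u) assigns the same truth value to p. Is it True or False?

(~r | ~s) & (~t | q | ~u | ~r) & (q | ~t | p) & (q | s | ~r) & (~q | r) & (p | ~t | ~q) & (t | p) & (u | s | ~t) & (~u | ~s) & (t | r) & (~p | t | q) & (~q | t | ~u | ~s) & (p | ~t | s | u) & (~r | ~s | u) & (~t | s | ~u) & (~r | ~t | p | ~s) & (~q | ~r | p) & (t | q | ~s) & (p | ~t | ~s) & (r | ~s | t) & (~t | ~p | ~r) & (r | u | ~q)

Suppose p = 0.
(t) alone gives t = 1.
(q) alone gives q = 1.
Now (~q) is unsatisfied and unit — conflict.
So every satisfying assignment has p = True.

True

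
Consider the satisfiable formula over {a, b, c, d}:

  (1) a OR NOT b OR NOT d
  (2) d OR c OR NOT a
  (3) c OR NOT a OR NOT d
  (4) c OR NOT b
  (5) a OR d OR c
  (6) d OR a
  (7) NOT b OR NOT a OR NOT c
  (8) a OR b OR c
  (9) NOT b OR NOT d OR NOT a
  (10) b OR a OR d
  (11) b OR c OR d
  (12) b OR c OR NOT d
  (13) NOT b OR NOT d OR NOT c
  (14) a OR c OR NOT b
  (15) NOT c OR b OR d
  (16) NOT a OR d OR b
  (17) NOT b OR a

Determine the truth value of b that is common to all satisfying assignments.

Suppose b = true.
(c) alone gives c = true.
(NOT a) alone gives a = false.
But (a) is also a unit clause — contradiction.
So every satisfying assignment has b = False.

False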